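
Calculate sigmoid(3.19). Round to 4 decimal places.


sigmoid(z) = 1 / (1 + exp(-z))
exp(-(3.19)) = exp(-3.19) = 0.0412
1 + 0.0412 = 1.0412
1 / 1.0412 = 0.9605

0.9605


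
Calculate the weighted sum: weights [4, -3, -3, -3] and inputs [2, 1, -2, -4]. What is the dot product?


Element-wise products:
4 * 2 = 8
-3 * 1 = -3
-3 * -2 = 6
-3 * -4 = 12
Sum = 8 + -3 + 6 + 12
= 23

23


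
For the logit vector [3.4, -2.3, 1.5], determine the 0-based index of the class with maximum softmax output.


Softmax is a monotonic transformation, so it preserves the argmax.
We need to find the index of the maximum logit.
Index 0: 3.4
Index 1: -2.3
Index 2: 1.5
Maximum logit = 3.4 at index 0

0


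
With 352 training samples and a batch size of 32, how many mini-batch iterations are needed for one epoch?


Iterations per epoch = dataset_size / batch_size
= 352 / 32
= 11

11


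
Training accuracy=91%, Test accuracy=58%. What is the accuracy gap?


Gap = train_accuracy - test_accuracy
= 91 - 58
= 33%
This large gap strongly indicates overfitting.

33


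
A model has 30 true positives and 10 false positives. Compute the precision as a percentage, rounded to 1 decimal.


Precision = TP / (TP + FP) * 100
= 30 / (30 + 10)
= 30 / 40
= 0.75
= 75.0%

75.0


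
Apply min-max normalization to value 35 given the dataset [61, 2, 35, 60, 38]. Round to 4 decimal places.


Min = 2, Max = 61
Range = 61 - 2 = 59
Scaled = (x - min) / (max - min)
= (35 - 2) / 59
= 33 / 59
= 0.5593

0.5593


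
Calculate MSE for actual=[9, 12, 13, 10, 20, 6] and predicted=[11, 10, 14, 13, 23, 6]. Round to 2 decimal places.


Differences: [-2, 2, -1, -3, -3, 0]
Squared errors: [4, 4, 1, 9, 9, 0]
Sum of squared errors = 27
MSE = 27 / 6 = 4.50

4.50


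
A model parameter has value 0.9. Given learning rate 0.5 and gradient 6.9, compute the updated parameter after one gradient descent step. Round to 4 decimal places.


w_new = w_old - lr * gradient
= 0.9 - 0.5 * 6.9
= 0.9 - (3.45)
= -2.5500

-2.5500


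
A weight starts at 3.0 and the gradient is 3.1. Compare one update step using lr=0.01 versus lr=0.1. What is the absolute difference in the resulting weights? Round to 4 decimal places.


With lr=0.01: w_new = 3.0 - 0.01 * 3.1 = 2.969
With lr=0.1: w_new = 3.0 - 0.1 * 3.1 = 2.69
Absolute difference = |2.969 - 2.69|
= 0.2790

0.2790


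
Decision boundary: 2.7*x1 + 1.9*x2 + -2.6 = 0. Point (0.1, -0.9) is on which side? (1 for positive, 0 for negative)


Compute 2.7 * 0.1 + 1.9 * -0.9 + -2.6
= 0.27 + -1.71 + -2.6
= -4.04
Since -4.04 < 0, the point is on the negative side.

0


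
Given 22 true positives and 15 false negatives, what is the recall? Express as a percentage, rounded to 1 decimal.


Recall = TP / (TP + FN) * 100
= 22 / (22 + 15)
= 22 / 37
= 0.5946
= 59.5%

59.5


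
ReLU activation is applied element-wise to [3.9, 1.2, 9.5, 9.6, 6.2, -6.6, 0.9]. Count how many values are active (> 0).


ReLU(x) = max(0, x) for each element:
ReLU(3.9) = 3.9
ReLU(1.2) = 1.2
ReLU(9.5) = 9.5
ReLU(9.6) = 9.6
ReLU(6.2) = 6.2
ReLU(-6.6) = 0
ReLU(0.9) = 0.9
Active neurons (>0): 6

6


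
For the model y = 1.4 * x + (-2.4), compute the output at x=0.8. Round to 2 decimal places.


y = 1.4 * 0.8 + (-2.4)
= 1.12 + (-2.4)
= -1.28

-1.28


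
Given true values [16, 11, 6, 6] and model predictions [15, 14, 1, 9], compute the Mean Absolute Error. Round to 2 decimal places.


Absolute errors: [1, 3, 5, 3]
Sum of absolute errors = 12
MAE = 12 / 4 = 3.00

3.00


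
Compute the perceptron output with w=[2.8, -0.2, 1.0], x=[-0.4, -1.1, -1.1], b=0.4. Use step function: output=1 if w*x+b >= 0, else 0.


z = w . x + b
= 2.8*-0.4 + -0.2*-1.1 + 1.0*-1.1 + 0.4
= -1.12 + 0.22 + -1.1 + 0.4
= -2.0 + 0.4
= -1.6
Since z = -1.6 < 0, output = 0

0


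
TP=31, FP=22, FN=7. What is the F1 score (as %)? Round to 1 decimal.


Precision = TP / (TP + FP) = 31 / 53 = 0.5849
Recall = TP / (TP + FN) = 31 / 38 = 0.8158
F1 = 2 * P * R / (P + R)
= 2 * 0.5849 * 0.8158 / (0.5849 + 0.8158)
= 0.9543 / 1.4007
= 0.6813
As percentage: 68.1%

68.1


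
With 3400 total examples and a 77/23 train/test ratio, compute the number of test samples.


Train samples = 3400 * 77% = 2618
Test samples = 3400 - 2618
= 782

782


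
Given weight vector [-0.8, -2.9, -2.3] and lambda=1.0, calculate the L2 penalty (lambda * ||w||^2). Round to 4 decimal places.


Squaring each weight:
(-0.8)^2 = 0.64
(-2.9)^2 = 8.41
(-2.3)^2 = 5.29
Sum of squares = 14.34
Penalty = 1.0 * 14.34 = 14.3400

14.3400


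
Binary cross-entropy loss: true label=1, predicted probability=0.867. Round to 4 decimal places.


For y=1: Loss = -log(p)
= -log(0.867)
= -(-0.1427)
= 0.1427

0.1427


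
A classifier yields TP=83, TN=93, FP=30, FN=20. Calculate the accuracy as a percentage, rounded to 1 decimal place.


Accuracy = (TP + TN) / (TP + TN + FP + FN) * 100
= (83 + 93) / (83 + 93 + 30 + 20)
= 176 / 226
= 0.7788
= 77.9%

77.9


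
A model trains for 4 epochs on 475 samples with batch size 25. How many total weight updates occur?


Iterations per epoch = 475 / 25 = 19
Total updates = iterations_per_epoch * epochs
= 19 * 4
= 76

76


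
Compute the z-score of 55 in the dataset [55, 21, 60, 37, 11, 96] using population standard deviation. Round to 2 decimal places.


Mean = (55 + 21 + 60 + 37 + 11 + 96) / 6 = 46.6667
Variance = sum((x_i - mean)^2) / n = 784.2222
Std = sqrt(784.2222) = 28.004
Z = (x - mean) / std
= (55 - 46.6667) / 28.004
= 8.3333 / 28.004
= 0.30

0.30


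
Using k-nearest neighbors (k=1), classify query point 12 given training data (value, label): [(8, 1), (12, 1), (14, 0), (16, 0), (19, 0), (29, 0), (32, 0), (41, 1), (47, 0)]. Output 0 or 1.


Distances from query 12:
Point 12 (class 1): distance = 0
K=1 nearest neighbors: classes = [1]
Votes for class 1: 1 / 1
Majority vote => class 1

1


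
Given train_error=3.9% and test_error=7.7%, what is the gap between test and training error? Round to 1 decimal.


Generalization gap = test_error - train_error
= 7.7 - 3.9
= 3.8%
A moderate gap.

3.8


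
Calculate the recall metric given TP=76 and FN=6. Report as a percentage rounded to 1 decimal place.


Recall = TP / (TP + FN) * 100
= 76 / (76 + 6)
= 76 / 82
= 0.9268
= 92.7%

92.7


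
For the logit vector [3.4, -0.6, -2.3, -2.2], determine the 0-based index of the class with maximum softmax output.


Softmax is a monotonic transformation, so it preserves the argmax.
We need to find the index of the maximum logit.
Index 0: 3.4
Index 1: -0.6
Index 2: -2.3
Index 3: -2.2
Maximum logit = 3.4 at index 0

0


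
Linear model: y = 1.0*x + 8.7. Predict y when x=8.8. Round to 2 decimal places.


y = 1.0 * 8.8 + (8.7)
= 8.8 + (8.7)
= 17.50

17.50


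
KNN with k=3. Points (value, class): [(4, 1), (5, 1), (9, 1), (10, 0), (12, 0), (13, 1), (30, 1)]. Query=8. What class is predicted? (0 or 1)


Distances from query 8:
Point 9 (class 1): distance = 1
Point 10 (class 0): distance = 2
Point 5 (class 1): distance = 3
K=3 nearest neighbors: classes = [1, 0, 1]
Votes for class 1: 2 / 3
Majority vote => class 1

1


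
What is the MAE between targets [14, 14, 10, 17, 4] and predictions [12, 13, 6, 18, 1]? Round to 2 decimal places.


Absolute errors: [2, 1, 4, 1, 3]
Sum of absolute errors = 11
MAE = 11 / 5 = 2.20

2.20


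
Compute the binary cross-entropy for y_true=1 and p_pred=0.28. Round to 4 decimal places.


For y=1: Loss = -log(p)
= -log(0.28)
= -(-1.273)
= 1.2730

1.2730


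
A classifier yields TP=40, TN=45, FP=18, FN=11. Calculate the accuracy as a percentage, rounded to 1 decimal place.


Accuracy = (TP + TN) / (TP + TN + FP + FN) * 100
= (40 + 45) / (40 + 45 + 18 + 11)
= 85 / 114
= 0.7456
= 74.6%

74.6


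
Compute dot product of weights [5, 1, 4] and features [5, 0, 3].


Element-wise products:
5 * 5 = 25
1 * 0 = 0
4 * 3 = 12
Sum = 25 + 0 + 12
= 37

37


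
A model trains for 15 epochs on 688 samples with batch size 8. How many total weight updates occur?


Iterations per epoch = 688 / 8 = 86
Total updates = iterations_per_epoch * epochs
= 86 * 15
= 1290

1290


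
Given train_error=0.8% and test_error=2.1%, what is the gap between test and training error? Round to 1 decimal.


Generalization gap = test_error - train_error
= 2.1 - 0.8
= 1.3%
A small gap suggests good generalization.

1.3


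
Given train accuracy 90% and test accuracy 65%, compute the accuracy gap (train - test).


Gap = train_accuracy - test_accuracy
= 90 - 65
= 25%
This large gap strongly indicates overfitting.

25


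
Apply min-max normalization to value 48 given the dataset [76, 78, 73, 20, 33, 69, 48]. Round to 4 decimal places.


Min = 20, Max = 78
Range = 78 - 20 = 58
Scaled = (x - min) / (max - min)
= (48 - 20) / 58
= 28 / 58
= 0.4828

0.4828


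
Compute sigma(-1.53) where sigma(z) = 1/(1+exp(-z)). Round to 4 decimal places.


sigmoid(z) = 1 / (1 + exp(-z))
exp(-(-1.53)) = exp(1.53) = 4.6182
1 + 4.6182 = 5.6182
1 / 5.6182 = 0.1780

0.1780


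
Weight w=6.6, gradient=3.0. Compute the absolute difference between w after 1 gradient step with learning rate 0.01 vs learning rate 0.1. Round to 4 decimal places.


With lr=0.01: w_new = 6.6 - 0.01 * 3.0 = 6.57
With lr=0.1: w_new = 6.6 - 0.1 * 3.0 = 6.3
Absolute difference = |6.57 - 6.3|
= 0.2700

0.2700


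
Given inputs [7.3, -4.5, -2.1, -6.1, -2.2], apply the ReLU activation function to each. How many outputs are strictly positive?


ReLU(x) = max(0, x) for each element:
ReLU(7.3) = 7.3
ReLU(-4.5) = 0
ReLU(-2.1) = 0
ReLU(-6.1) = 0
ReLU(-2.2) = 0
Active neurons (>0): 1

1


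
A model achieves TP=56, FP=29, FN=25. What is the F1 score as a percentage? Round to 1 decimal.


Precision = TP / (TP + FP) = 56 / 85 = 0.6588
Recall = TP / (TP + FN) = 56 / 81 = 0.6914
F1 = 2 * P * R / (P + R)
= 2 * 0.6588 * 0.6914 / (0.6588 + 0.6914)
= 0.911 / 1.3502
= 0.6747
As percentage: 67.5%

67.5


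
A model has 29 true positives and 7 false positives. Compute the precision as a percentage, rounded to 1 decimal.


Precision = TP / (TP + FP) * 100
= 29 / (29 + 7)
= 29 / 36
= 0.8056
= 80.6%

80.6


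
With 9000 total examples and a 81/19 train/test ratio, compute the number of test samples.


Train samples = 9000 * 81% = 7290
Test samples = 9000 - 7290
= 1710

1710


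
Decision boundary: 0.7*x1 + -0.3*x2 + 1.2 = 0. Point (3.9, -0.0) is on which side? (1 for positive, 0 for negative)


Compute 0.7 * 3.9 + -0.3 * -0.0 + 1.2
= 2.73 + 0.0 + 1.2
= 3.93
Since 3.93 >= 0, the point is on the positive side.

1


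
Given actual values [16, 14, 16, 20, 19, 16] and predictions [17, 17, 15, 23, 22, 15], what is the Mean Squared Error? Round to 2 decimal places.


Differences: [-1, -3, 1, -3, -3, 1]
Squared errors: [1, 9, 1, 9, 9, 1]
Sum of squared errors = 30
MSE = 30 / 6 = 5.00

5.00


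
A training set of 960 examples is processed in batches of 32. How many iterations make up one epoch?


Iterations per epoch = dataset_size / batch_size
= 960 / 32
= 30

30


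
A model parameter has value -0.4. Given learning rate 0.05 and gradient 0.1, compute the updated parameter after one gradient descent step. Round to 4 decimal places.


w_new = w_old - lr * gradient
= -0.4 - 0.05 * 0.1
= -0.4 - (0.005)
= -0.4050

-0.4050


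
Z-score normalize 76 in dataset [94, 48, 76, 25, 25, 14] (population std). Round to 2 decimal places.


Mean = (94 + 48 + 76 + 25 + 25 + 14) / 6 = 47.0
Variance = sum((x_i - mean)^2) / n = 851.3333
Std = sqrt(851.3333) = 29.1776
Z = (x - mean) / std
= (76 - 47.0) / 29.1776
= 29.0 / 29.1776
= 0.99

0.99


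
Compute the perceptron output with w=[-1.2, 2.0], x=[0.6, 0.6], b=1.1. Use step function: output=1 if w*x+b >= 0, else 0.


z = w . x + b
= -1.2*0.6 + 2.0*0.6 + 1.1
= -0.72 + 1.2 + 1.1
= 0.48 + 1.1
= 1.58
Since z = 1.58 >= 0, output = 1

1


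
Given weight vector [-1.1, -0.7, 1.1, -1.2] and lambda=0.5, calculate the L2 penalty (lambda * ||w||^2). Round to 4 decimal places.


Squaring each weight:
(-1.1)^2 = 1.21
(-0.7)^2 = 0.49
1.1^2 = 1.21
(-1.2)^2 = 1.44
Sum of squares = 4.35
Penalty = 0.5 * 4.35 = 2.1750

2.1750


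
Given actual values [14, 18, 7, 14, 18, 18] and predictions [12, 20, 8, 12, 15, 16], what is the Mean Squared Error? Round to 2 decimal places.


Differences: [2, -2, -1, 2, 3, 2]
Squared errors: [4, 4, 1, 4, 9, 4]
Sum of squared errors = 26
MSE = 26 / 6 = 4.33

4.33


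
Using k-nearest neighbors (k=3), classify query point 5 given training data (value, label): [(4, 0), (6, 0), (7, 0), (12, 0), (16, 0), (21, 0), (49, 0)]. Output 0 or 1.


Distances from query 5:
Point 4 (class 0): distance = 1
Point 6 (class 0): distance = 1
Point 7 (class 0): distance = 2
K=3 nearest neighbors: classes = [0, 0, 0]
Votes for class 1: 0 / 3
Majority vote => class 0

0


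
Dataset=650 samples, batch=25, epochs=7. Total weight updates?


Iterations per epoch = 650 / 25 = 26
Total updates = iterations_per_epoch * epochs
= 26 * 7
= 182

182


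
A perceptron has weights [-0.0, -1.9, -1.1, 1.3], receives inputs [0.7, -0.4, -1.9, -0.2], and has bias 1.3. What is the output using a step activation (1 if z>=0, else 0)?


z = w . x + b
= -0.0*0.7 + -1.9*-0.4 + -1.1*-1.9 + 1.3*-0.2 + 1.3
= -0.0 + 0.76 + 2.09 + -0.26 + 1.3
= 2.59 + 1.3
= 3.89
Since z = 3.89 >= 0, output = 1

1


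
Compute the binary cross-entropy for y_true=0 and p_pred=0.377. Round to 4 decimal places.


For y=0: Loss = -log(1-p)
= -log(1 - 0.377)
= -log(0.623)
= -(-0.4732)
= 0.4732

0.4732


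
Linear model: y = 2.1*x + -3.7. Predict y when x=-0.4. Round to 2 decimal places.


y = 2.1 * -0.4 + (-3.7)
= -0.84 + (-3.7)
= -4.54

-4.54


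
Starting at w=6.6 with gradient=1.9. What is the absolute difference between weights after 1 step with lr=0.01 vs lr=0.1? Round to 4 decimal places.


With lr=0.01: w_new = 6.6 - 0.01 * 1.9 = 6.581
With lr=0.1: w_new = 6.6 - 0.1 * 1.9 = 6.41
Absolute difference = |6.581 - 6.41|
= 0.1710

0.1710


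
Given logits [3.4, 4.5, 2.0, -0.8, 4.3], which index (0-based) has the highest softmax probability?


Softmax is a monotonic transformation, so it preserves the argmax.
We need to find the index of the maximum logit.
Index 0: 3.4
Index 1: 4.5
Index 2: 2.0
Index 3: -0.8
Index 4: 4.3
Maximum logit = 4.5 at index 1

1


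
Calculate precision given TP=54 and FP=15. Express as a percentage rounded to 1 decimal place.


Precision = TP / (TP + FP) * 100
= 54 / (54 + 15)
= 54 / 69
= 0.7826
= 78.3%

78.3


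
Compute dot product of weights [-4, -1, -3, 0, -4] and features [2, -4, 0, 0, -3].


Element-wise products:
-4 * 2 = -8
-1 * -4 = 4
-3 * 0 = 0
0 * 0 = 0
-4 * -3 = 12
Sum = -8 + 4 + 0 + 0 + 12
= 8

8


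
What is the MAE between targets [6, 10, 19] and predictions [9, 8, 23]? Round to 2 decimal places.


Absolute errors: [3, 2, 4]
Sum of absolute errors = 9
MAE = 9 / 3 = 3.00

3.00


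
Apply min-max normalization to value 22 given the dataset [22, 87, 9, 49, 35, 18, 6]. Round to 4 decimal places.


Min = 6, Max = 87
Range = 87 - 6 = 81
Scaled = (x - min) / (max - min)
= (22 - 6) / 81
= 16 / 81
= 0.1975

0.1975


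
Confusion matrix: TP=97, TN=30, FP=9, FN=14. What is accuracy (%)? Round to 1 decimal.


Accuracy = (TP + TN) / (TP + TN + FP + FN) * 100
= (97 + 30) / (97 + 30 + 9 + 14)
= 127 / 150
= 0.8467
= 84.7%

84.7


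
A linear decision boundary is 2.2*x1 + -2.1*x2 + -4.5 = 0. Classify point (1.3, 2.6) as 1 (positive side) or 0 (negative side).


Compute 2.2 * 1.3 + -2.1 * 2.6 + -4.5
= 2.86 + -5.46 + -4.5
= -7.1
Since -7.1 < 0, the point is on the negative side.

0


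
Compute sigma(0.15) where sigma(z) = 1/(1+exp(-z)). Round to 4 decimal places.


sigmoid(z) = 1 / (1 + exp(-z))
exp(-(0.15)) = exp(-0.15) = 0.8607
1 + 0.8607 = 1.8607
1 / 1.8607 = 0.5374

0.5374


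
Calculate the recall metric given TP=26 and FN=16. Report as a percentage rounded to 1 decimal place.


Recall = TP / (TP + FN) * 100
= 26 / (26 + 16)
= 26 / 42
= 0.619
= 61.9%

61.9


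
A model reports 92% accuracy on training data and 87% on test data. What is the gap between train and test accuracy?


Gap = train_accuracy - test_accuracy
= 92 - 87
= 5%
This moderate gap may indicate mild overfitting.

5


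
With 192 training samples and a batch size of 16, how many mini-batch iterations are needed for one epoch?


Iterations per epoch = dataset_size / batch_size
= 192 / 16
= 12

12


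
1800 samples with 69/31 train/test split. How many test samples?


Train samples = 1800 * 69% = 1242
Test samples = 1800 - 1242
= 558

558


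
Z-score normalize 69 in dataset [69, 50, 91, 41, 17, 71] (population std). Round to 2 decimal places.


Mean = (69 + 50 + 91 + 41 + 17 + 71) / 6 = 56.5
Variance = sum((x_i - mean)^2) / n = 566.5833
Std = sqrt(566.5833) = 23.803
Z = (x - mean) / std
= (69 - 56.5) / 23.803
= 12.5 / 23.803
= 0.53

0.53


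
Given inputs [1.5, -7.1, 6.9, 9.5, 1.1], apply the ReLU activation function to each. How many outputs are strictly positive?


ReLU(x) = max(0, x) for each element:
ReLU(1.5) = 1.5
ReLU(-7.1) = 0
ReLU(6.9) = 6.9
ReLU(9.5) = 9.5
ReLU(1.1) = 1.1
Active neurons (>0): 4

4


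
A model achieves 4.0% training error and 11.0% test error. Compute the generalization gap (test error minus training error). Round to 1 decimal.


Generalization gap = test_error - train_error
= 11.0 - 4.0
= 7.0%
A moderate gap.

7.0


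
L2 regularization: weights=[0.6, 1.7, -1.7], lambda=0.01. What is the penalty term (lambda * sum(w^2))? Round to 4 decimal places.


Squaring each weight:
0.6^2 = 0.36
1.7^2 = 2.89
(-1.7)^2 = 2.89
Sum of squares = 6.14
Penalty = 0.01 * 6.14 = 0.0614

0.0614


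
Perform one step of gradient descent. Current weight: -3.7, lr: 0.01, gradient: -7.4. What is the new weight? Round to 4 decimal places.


w_new = w_old - lr * gradient
= -3.7 - 0.01 * -7.4
= -3.7 - (-0.074)
= -3.6260

-3.6260


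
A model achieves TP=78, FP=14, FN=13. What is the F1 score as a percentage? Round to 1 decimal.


Precision = TP / (TP + FP) = 78 / 92 = 0.8478
Recall = TP / (TP + FN) = 78 / 91 = 0.8571
F1 = 2 * P * R / (P + R)
= 2 * 0.8478 * 0.8571 / (0.8478 + 0.8571)
= 1.4534 / 1.705
= 0.8525
As percentage: 85.2%

85.2


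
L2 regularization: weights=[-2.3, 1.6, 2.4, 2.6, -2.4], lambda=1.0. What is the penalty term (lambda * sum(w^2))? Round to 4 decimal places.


Squaring each weight:
(-2.3)^2 = 5.29
1.6^2 = 2.56
2.4^2 = 5.76
2.6^2 = 6.76
(-2.4)^2 = 5.76
Sum of squares = 26.13
Penalty = 1.0 * 26.13 = 26.1300

26.1300


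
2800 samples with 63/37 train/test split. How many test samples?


Train samples = 2800 * 63% = 1764
Test samples = 2800 - 1764
= 1036

1036


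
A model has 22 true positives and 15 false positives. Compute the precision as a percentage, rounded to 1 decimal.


Precision = TP / (TP + FP) * 100
= 22 / (22 + 15)
= 22 / 37
= 0.5946
= 59.5%

59.5


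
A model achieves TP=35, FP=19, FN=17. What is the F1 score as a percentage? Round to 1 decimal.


Precision = TP / (TP + FP) = 35 / 54 = 0.6481
Recall = TP / (TP + FN) = 35 / 52 = 0.6731
F1 = 2 * P * R / (P + R)
= 2 * 0.6481 * 0.6731 / (0.6481 + 0.6731)
= 0.8725 / 1.3212
= 0.6604
As percentage: 66.0%

66.0


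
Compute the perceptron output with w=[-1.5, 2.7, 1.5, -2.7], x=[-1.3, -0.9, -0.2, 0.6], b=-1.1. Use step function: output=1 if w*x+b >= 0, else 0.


z = w . x + b
= -1.5*-1.3 + 2.7*-0.9 + 1.5*-0.2 + -2.7*0.6 + -1.1
= 1.95 + -2.43 + -0.3 + -1.62 + -1.1
= -2.4 + -1.1
= -3.5
Since z = -3.5 < 0, output = 0

0


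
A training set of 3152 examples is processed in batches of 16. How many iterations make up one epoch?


Iterations per epoch = dataset_size / batch_size
= 3152 / 16
= 197

197


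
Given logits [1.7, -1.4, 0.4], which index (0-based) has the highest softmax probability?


Softmax is a monotonic transformation, so it preserves the argmax.
We need to find the index of the maximum logit.
Index 0: 1.7
Index 1: -1.4
Index 2: 0.4
Maximum logit = 1.7 at index 0

0


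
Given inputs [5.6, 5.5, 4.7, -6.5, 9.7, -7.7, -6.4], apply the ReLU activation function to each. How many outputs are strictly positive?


ReLU(x) = max(0, x) for each element:
ReLU(5.6) = 5.6
ReLU(5.5) = 5.5
ReLU(4.7) = 4.7
ReLU(-6.5) = 0
ReLU(9.7) = 9.7
ReLU(-7.7) = 0
ReLU(-6.4) = 0
Active neurons (>0): 4

4


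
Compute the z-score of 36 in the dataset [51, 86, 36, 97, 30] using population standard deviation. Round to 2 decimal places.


Mean = (51 + 86 + 36 + 97 + 30) / 5 = 60.0
Variance = sum((x_i - mean)^2) / n = 720.4
Std = sqrt(720.4) = 26.8403
Z = (x - mean) / std
= (36 - 60.0) / 26.8403
= -24.0 / 26.8403
= -0.89

-0.89


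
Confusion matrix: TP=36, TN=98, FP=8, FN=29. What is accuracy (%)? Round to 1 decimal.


Accuracy = (TP + TN) / (TP + TN + FP + FN) * 100
= (36 + 98) / (36 + 98 + 8 + 29)
= 134 / 171
= 0.7836
= 78.4%

78.4


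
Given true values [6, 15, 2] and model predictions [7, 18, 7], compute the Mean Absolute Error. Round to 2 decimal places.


Absolute errors: [1, 3, 5]
Sum of absolute errors = 9
MAE = 9 / 3 = 3.00

3.00


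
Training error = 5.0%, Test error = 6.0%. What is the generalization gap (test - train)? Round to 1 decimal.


Generalization gap = test_error - train_error
= 6.0 - 5.0
= 1.0%
A small gap suggests good generalization.

1.0


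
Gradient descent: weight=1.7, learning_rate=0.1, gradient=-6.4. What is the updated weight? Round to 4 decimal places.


w_new = w_old - lr * gradient
= 1.7 - 0.1 * -6.4
= 1.7 - (-0.64)
= 2.3400

2.3400


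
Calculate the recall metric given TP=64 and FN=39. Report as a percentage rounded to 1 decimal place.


Recall = TP / (TP + FN) * 100
= 64 / (64 + 39)
= 64 / 103
= 0.6214
= 62.1%

62.1


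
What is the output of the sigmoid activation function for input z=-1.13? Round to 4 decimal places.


sigmoid(z) = 1 / (1 + exp(-z))
exp(-(-1.13)) = exp(1.13) = 3.0957
1 + 3.0957 = 4.0957
1 / 4.0957 = 0.2442

0.2442


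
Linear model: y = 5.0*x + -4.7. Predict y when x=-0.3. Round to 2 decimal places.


y = 5.0 * -0.3 + (-4.7)
= -1.5 + (-4.7)
= -6.20

-6.20


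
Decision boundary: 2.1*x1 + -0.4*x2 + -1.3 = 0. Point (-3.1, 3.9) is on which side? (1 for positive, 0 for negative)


Compute 2.1 * -3.1 + -0.4 * 3.9 + -1.3
= -6.51 + -1.56 + -1.3
= -9.37
Since -9.37 < 0, the point is on the negative side.

0


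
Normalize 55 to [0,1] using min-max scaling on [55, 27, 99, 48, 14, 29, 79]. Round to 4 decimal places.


Min = 14, Max = 99
Range = 99 - 14 = 85
Scaled = (x - min) / (max - min)
= (55 - 14) / 85
= 41 / 85
= 0.4824

0.4824


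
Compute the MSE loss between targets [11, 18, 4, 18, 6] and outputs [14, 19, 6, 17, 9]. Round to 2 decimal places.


Differences: [-3, -1, -2, 1, -3]
Squared errors: [9, 1, 4, 1, 9]
Sum of squared errors = 24
MSE = 24 / 5 = 4.80

4.80


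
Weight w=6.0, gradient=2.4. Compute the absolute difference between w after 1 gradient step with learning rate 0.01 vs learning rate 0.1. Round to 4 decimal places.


With lr=0.01: w_new = 6.0 - 0.01 * 2.4 = 5.976
With lr=0.1: w_new = 6.0 - 0.1 * 2.4 = 5.76
Absolute difference = |5.976 - 5.76|
= 0.2160

0.2160


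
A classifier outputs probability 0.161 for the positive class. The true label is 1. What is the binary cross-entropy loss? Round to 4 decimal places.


For y=1: Loss = -log(p)
= -log(0.161)
= -(-1.8264)
= 1.8264

1.8264


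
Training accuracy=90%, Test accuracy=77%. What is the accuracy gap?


Gap = train_accuracy - test_accuracy
= 90 - 77
= 13%
This gap suggests the model is overfitting.

13


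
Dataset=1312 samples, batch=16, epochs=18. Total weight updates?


Iterations per epoch = 1312 / 16 = 82
Total updates = iterations_per_epoch * epochs
= 82 * 18
= 1476

1476


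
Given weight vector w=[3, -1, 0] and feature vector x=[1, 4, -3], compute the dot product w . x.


Element-wise products:
3 * 1 = 3
-1 * 4 = -4
0 * -3 = 0
Sum = 3 + -4 + 0
= -1

-1


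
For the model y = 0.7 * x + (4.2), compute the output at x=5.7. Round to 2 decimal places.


y = 0.7 * 5.7 + (4.2)
= 3.99 + (4.2)
= 8.19

8.19


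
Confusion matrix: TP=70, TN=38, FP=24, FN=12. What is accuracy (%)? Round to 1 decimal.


Accuracy = (TP + TN) / (TP + TN + FP + FN) * 100
= (70 + 38) / (70 + 38 + 24 + 12)
= 108 / 144
= 0.75
= 75.0%

75.0


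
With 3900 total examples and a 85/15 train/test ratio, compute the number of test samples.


Train samples = 3900 * 85% = 3315
Test samples = 3900 - 3315
= 585

585


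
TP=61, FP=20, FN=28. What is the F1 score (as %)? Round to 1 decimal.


Precision = TP / (TP + FP) = 61 / 81 = 0.7531
Recall = TP / (TP + FN) = 61 / 89 = 0.6854
F1 = 2 * P * R / (P + R)
= 2 * 0.7531 * 0.6854 / (0.7531 + 0.6854)
= 1.0323 / 1.4385
= 0.7176
As percentage: 71.8%

71.8


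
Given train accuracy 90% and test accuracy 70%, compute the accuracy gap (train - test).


Gap = train_accuracy - test_accuracy
= 90 - 70
= 20%
This gap suggests the model is overfitting.

20


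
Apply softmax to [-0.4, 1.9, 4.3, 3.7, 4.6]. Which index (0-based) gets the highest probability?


Softmax is a monotonic transformation, so it preserves the argmax.
We need to find the index of the maximum logit.
Index 0: -0.4
Index 1: 1.9
Index 2: 4.3
Index 3: 3.7
Index 4: 4.6
Maximum logit = 4.6 at index 4

4


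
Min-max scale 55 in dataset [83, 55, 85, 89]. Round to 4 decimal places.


Min = 55, Max = 89
Range = 89 - 55 = 34
Scaled = (x - min) / (max - min)
= (55 - 55) / 34
= 0 / 34
= 0.0000

0.0000


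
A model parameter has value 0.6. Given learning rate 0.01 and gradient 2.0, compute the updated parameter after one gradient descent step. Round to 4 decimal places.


w_new = w_old - lr * gradient
= 0.6 - 0.01 * 2.0
= 0.6 - (0.02)
= 0.5800

0.5800


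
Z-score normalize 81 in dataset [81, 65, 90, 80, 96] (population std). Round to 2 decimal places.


Mean = (81 + 65 + 90 + 80 + 96) / 5 = 82.4
Variance = sum((x_i - mean)^2) / n = 110.64
Std = sqrt(110.64) = 10.5186
Z = (x - mean) / std
= (81 - 82.4) / 10.5186
= -1.4 / 10.5186
= -0.13

-0.13


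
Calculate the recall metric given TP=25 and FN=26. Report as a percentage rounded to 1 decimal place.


Recall = TP / (TP + FN) * 100
= 25 / (25 + 26)
= 25 / 51
= 0.4902
= 49.0%

49.0


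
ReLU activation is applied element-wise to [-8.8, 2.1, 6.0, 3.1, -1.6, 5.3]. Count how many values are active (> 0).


ReLU(x) = max(0, x) for each element:
ReLU(-8.8) = 0
ReLU(2.1) = 2.1
ReLU(6.0) = 6.0
ReLU(3.1) = 3.1
ReLU(-1.6) = 0
ReLU(5.3) = 5.3
Active neurons (>0): 4

4


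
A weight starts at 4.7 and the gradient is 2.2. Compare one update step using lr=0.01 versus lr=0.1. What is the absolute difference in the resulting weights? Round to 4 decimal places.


With lr=0.01: w_new = 4.7 - 0.01 * 2.2 = 4.678
With lr=0.1: w_new = 4.7 - 0.1 * 2.2 = 4.48
Absolute difference = |4.678 - 4.48|
= 0.1980

0.1980


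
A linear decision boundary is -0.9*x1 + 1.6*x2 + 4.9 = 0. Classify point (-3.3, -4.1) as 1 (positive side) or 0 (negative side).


Compute -0.9 * -3.3 + 1.6 * -4.1 + 4.9
= 2.97 + -6.56 + 4.9
= 1.31
Since 1.31 >= 0, the point is on the positive side.

1


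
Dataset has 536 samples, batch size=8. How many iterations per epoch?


Iterations per epoch = dataset_size / batch_size
= 536 / 8
= 67

67


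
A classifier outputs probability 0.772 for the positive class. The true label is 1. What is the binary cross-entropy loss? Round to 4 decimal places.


For y=1: Loss = -log(p)
= -log(0.772)
= -(-0.2588)
= 0.2588

0.2588


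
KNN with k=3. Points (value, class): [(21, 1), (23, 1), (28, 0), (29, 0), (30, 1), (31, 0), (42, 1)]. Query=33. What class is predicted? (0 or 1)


Distances from query 33:
Point 31 (class 0): distance = 2
Point 30 (class 1): distance = 3
Point 29 (class 0): distance = 4
K=3 nearest neighbors: classes = [0, 1, 0]
Votes for class 1: 1 / 3
Majority vote => class 0

0


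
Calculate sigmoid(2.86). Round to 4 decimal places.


sigmoid(z) = 1 / (1 + exp(-z))
exp(-(2.86)) = exp(-2.86) = 0.0573
1 + 0.0573 = 1.0573
1 / 1.0573 = 0.9458

0.9458


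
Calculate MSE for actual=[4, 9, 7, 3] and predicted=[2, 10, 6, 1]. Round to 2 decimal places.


Differences: [2, -1, 1, 2]
Squared errors: [4, 1, 1, 4]
Sum of squared errors = 10
MSE = 10 / 4 = 2.50

2.50


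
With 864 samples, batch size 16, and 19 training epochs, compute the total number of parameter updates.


Iterations per epoch = 864 / 16 = 54
Total updates = iterations_per_epoch * epochs
= 54 * 19
= 1026

1026


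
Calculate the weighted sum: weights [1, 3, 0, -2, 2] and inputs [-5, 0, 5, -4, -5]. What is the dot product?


Element-wise products:
1 * -5 = -5
3 * 0 = 0
0 * 5 = 0
-2 * -4 = 8
2 * -5 = -10
Sum = -5 + 0 + 0 + 8 + -10
= -7

-7


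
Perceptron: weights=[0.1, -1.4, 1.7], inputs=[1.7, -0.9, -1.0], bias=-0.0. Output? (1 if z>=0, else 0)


z = w . x + b
= 0.1*1.7 + -1.4*-0.9 + 1.7*-1.0 + -0.0
= 0.17 + 1.26 + -1.7 + -0.0
= -0.27 + -0.0
= -0.27
Since z = -0.27 < 0, output = 0

0


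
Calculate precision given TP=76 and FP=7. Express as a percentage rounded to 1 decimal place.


Precision = TP / (TP + FP) * 100
= 76 / (76 + 7)
= 76 / 83
= 0.9157
= 91.6%

91.6


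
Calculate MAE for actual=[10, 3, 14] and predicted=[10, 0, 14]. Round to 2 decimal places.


Absolute errors: [0, 3, 0]
Sum of absolute errors = 3
MAE = 3 / 3 = 1.00

1.00


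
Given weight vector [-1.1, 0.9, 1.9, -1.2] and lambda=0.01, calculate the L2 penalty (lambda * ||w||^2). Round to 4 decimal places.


Squaring each weight:
(-1.1)^2 = 1.21
0.9^2 = 0.81
1.9^2 = 3.61
(-1.2)^2 = 1.44
Sum of squares = 7.07
Penalty = 0.01 * 7.07 = 0.0707

0.0707


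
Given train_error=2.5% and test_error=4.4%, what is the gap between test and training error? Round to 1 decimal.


Generalization gap = test_error - train_error
= 4.4 - 2.5
= 1.9%
A small gap suggests good generalization.

1.9


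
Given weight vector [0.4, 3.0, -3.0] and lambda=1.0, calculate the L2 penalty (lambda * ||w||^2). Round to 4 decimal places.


Squaring each weight:
0.4^2 = 0.16
3.0^2 = 9.0
(-3.0)^2 = 9.0
Sum of squares = 18.16
Penalty = 1.0 * 18.16 = 18.1600

18.1600


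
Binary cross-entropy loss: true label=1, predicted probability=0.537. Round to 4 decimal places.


For y=1: Loss = -log(p)
= -log(0.537)
= -(-0.6218)
= 0.6218

0.6218


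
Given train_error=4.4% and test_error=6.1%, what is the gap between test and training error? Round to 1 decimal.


Generalization gap = test_error - train_error
= 6.1 - 4.4
= 1.7%
A small gap suggests good generalization.

1.7


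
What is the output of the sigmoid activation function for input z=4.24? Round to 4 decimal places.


sigmoid(z) = 1 / (1 + exp(-z))
exp(-(4.24)) = exp(-4.24) = 0.0144
1 + 0.0144 = 1.0144
1 / 1.0144 = 0.9858

0.9858


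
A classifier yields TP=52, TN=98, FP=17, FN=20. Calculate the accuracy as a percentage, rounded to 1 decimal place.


Accuracy = (TP + TN) / (TP + TN + FP + FN) * 100
= (52 + 98) / (52 + 98 + 17 + 20)
= 150 / 187
= 0.8021
= 80.2%

80.2


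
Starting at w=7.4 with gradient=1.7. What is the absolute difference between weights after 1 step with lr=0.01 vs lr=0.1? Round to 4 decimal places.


With lr=0.01: w_new = 7.4 - 0.01 * 1.7 = 7.383
With lr=0.1: w_new = 7.4 - 0.1 * 1.7 = 7.23
Absolute difference = |7.383 - 7.23|
= 0.1530

0.1530


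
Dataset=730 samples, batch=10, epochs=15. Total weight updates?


Iterations per epoch = 730 / 10 = 73
Total updates = iterations_per_epoch * epochs
= 73 * 15
= 1095

1095


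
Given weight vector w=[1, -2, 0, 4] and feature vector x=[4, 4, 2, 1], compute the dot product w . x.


Element-wise products:
1 * 4 = 4
-2 * 4 = -8
0 * 2 = 0
4 * 1 = 4
Sum = 4 + -8 + 0 + 4
= 0

0


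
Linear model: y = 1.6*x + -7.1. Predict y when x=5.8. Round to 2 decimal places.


y = 1.6 * 5.8 + (-7.1)
= 9.28 + (-7.1)
= 2.18

2.18


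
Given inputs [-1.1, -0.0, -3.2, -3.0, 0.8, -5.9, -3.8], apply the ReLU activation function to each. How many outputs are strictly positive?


ReLU(x) = max(0, x) for each element:
ReLU(-1.1) = 0
ReLU(-0.0) = 0
ReLU(-3.2) = 0
ReLU(-3.0) = 0
ReLU(0.8) = 0.8
ReLU(-5.9) = 0
ReLU(-3.8) = 0
Active neurons (>0): 1

1


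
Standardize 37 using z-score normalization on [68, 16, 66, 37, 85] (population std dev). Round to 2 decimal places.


Mean = (68 + 16 + 66 + 37 + 85) / 5 = 54.4
Variance = sum((x_i - mean)^2) / n = 606.64
Std = sqrt(606.64) = 24.6301
Z = (x - mean) / std
= (37 - 54.4) / 24.6301
= -17.4 / 24.6301
= -0.71

-0.71


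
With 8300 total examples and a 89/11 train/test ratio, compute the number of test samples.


Train samples = 8300 * 89% = 7387
Test samples = 8300 - 7387
= 913

913


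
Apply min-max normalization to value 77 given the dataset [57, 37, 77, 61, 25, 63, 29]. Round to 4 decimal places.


Min = 25, Max = 77
Range = 77 - 25 = 52
Scaled = (x - min) / (max - min)
= (77 - 25) / 52
= 52 / 52
= 1.0000

1.0000


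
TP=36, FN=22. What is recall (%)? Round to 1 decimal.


Recall = TP / (TP + FN) * 100
= 36 / (36 + 22)
= 36 / 58
= 0.6207
= 62.1%

62.1


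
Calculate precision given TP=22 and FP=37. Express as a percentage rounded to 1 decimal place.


Precision = TP / (TP + FP) * 100
= 22 / (22 + 37)
= 22 / 59
= 0.3729
= 37.3%

37.3


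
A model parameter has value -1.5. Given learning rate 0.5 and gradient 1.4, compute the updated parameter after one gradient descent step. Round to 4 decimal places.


w_new = w_old - lr * gradient
= -1.5 - 0.5 * 1.4
= -1.5 - (0.7)
= -2.2000

-2.2000


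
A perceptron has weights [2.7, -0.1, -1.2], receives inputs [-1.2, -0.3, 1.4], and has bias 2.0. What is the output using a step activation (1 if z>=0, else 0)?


z = w . x + b
= 2.7*-1.2 + -0.1*-0.3 + -1.2*1.4 + 2.0
= -3.24 + 0.03 + -1.68 + 2.0
= -4.89 + 2.0
= -2.89
Since z = -2.89 < 0, output = 0

0


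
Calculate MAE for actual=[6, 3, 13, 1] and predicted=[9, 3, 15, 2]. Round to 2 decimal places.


Absolute errors: [3, 0, 2, 1]
Sum of absolute errors = 6
MAE = 6 / 4 = 1.50

1.50


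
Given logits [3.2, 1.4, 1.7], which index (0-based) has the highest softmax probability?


Softmax is a monotonic transformation, so it preserves the argmax.
We need to find the index of the maximum logit.
Index 0: 3.2
Index 1: 1.4
Index 2: 1.7
Maximum logit = 3.2 at index 0

0


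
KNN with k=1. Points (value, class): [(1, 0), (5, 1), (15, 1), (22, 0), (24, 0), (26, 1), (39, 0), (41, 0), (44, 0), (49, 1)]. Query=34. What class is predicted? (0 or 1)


Distances from query 34:
Point 39 (class 0): distance = 5
K=1 nearest neighbors: classes = [0]
Votes for class 1: 0 / 1
Majority vote => class 0

0


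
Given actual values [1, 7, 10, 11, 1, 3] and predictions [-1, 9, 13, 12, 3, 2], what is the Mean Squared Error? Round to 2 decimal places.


Differences: [2, -2, -3, -1, -2, 1]
Squared errors: [4, 4, 9, 1, 4, 1]
Sum of squared errors = 23
MSE = 23 / 6 = 3.83

3.83


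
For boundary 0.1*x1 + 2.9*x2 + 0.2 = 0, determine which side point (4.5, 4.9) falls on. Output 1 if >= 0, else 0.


Compute 0.1 * 4.5 + 2.9 * 4.9 + 0.2
= 0.45 + 14.21 + 0.2
= 14.86
Since 14.86 >= 0, the point is on the positive side.

1


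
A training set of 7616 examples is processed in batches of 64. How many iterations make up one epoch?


Iterations per epoch = dataset_size / batch_size
= 7616 / 64
= 119

119


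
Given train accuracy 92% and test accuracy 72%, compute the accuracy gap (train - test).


Gap = train_accuracy - test_accuracy
= 92 - 72
= 20%
This gap suggests the model is overfitting.

20


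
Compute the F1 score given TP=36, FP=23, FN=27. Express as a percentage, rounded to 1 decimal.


Precision = TP / (TP + FP) = 36 / 59 = 0.6102
Recall = TP / (TP + FN) = 36 / 63 = 0.5714
F1 = 2 * P * R / (P + R)
= 2 * 0.6102 * 0.5714 / (0.6102 + 0.5714)
= 0.6973 / 1.1816
= 0.5902
As percentage: 59.0%

59.0


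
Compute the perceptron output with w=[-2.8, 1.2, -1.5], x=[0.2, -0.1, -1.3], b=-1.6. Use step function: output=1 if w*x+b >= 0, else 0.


z = w . x + b
= -2.8*0.2 + 1.2*-0.1 + -1.5*-1.3 + -1.6
= -0.56 + -0.12 + 1.95 + -1.6
= 1.27 + -1.6
= -0.33
Since z = -0.33 < 0, output = 0

0


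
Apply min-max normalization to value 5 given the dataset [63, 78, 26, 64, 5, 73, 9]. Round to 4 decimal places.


Min = 5, Max = 78
Range = 78 - 5 = 73
Scaled = (x - min) / (max - min)
= (5 - 5) / 73
= 0 / 73
= 0.0000

0.0000


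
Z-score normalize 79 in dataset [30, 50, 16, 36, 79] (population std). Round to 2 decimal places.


Mean = (30 + 50 + 16 + 36 + 79) / 5 = 42.2
Variance = sum((x_i - mean)^2) / n = 457.76
Std = sqrt(457.76) = 21.3953
Z = (x - mean) / std
= (79 - 42.2) / 21.3953
= 36.8 / 21.3953
= 1.72

1.72


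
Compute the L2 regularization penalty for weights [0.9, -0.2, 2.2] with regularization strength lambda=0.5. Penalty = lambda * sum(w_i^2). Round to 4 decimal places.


Squaring each weight:
0.9^2 = 0.81
(-0.2)^2 = 0.04
2.2^2 = 4.84
Sum of squares = 5.69
Penalty = 0.5 * 5.69 = 2.8450

2.8450


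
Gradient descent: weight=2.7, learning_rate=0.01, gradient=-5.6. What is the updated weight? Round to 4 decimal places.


w_new = w_old - lr * gradient
= 2.7 - 0.01 * -5.6
= 2.7 - (-0.056)
= 2.7560

2.7560


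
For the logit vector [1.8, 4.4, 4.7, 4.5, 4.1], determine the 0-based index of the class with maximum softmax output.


Softmax is a monotonic transformation, so it preserves the argmax.
We need to find the index of the maximum logit.
Index 0: 1.8
Index 1: 4.4
Index 2: 4.7
Index 3: 4.5
Index 4: 4.1
Maximum logit = 4.7 at index 2

2


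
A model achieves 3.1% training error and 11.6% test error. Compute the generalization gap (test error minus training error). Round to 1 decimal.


Generalization gap = test_error - train_error
= 11.6 - 3.1
= 8.5%
A moderate gap.

8.5


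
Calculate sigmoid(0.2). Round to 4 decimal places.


sigmoid(z) = 1 / (1 + exp(-z))
exp(-(0.2)) = exp(-0.2) = 0.8187
1 + 0.8187 = 1.8187
1 / 1.8187 = 0.5498

0.5498


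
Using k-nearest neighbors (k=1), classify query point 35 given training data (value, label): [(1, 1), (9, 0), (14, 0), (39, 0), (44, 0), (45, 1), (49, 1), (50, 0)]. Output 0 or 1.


Distances from query 35:
Point 39 (class 0): distance = 4
K=1 nearest neighbors: classes = [0]
Votes for class 1: 0 / 1
Majority vote => class 0

0


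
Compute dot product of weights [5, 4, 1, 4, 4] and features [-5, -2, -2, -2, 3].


Element-wise products:
5 * -5 = -25
4 * -2 = -8
1 * -2 = -2
4 * -2 = -8
4 * 3 = 12
Sum = -25 + -8 + -2 + -8 + 12
= -31

-31


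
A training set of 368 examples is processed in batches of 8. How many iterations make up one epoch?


Iterations per epoch = dataset_size / batch_size
= 368 / 8
= 46

46


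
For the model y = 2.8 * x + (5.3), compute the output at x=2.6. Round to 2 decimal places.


y = 2.8 * 2.6 + (5.3)
= 7.28 + (5.3)
= 12.58

12.58


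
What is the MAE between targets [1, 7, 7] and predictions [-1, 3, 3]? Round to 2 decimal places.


Absolute errors: [2, 4, 4]
Sum of absolute errors = 10
MAE = 10 / 3 = 3.33

3.33


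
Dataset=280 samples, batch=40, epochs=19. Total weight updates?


Iterations per epoch = 280 / 40 = 7
Total updates = iterations_per_epoch * epochs
= 7 * 19
= 133

133


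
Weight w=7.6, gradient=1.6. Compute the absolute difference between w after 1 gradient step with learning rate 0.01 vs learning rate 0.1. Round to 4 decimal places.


With lr=0.01: w_new = 7.6 - 0.01 * 1.6 = 7.584
With lr=0.1: w_new = 7.6 - 0.1 * 1.6 = 7.44
Absolute difference = |7.584 - 7.44|
= 0.1440

0.1440


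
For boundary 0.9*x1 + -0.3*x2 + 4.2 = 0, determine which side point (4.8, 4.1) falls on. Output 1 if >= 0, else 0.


Compute 0.9 * 4.8 + -0.3 * 4.1 + 4.2
= 4.32 + -1.23 + 4.2
= 7.29
Since 7.29 >= 0, the point is on the positive side.

1
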